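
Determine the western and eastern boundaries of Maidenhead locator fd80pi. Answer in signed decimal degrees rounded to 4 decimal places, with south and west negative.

-62.7500, -62.6667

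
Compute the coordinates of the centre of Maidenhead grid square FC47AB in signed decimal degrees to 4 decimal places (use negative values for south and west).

Field F=5, C=2: +5·20° lon, +2·10° lat → SW at lon -80°, lat -70°.
Square 4, 7: +4·2° lon, +7·1° lat → SW at lon -72°, lat -63°.
Subsquare a=0, b=1: +0·0.0833333° lon, +1·0.0416667° lat → SW at lon -72°, lat -62.9583°.
Cell spans 0.0833333° lon × 0.0416667° lat. Centre is SW corner plus half of each.
latitude -62.9375, longitude -71.9583.

-62.9375, -71.9583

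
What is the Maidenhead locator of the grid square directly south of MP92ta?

MP91tx

Latitude subsquare a = 0; −1 → -1, wraps to 23 = x, carry into square.
Latitude square 2; −1 → 1.
The longitude characters are unchanged.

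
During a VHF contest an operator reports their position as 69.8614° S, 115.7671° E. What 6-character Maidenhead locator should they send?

OC70vd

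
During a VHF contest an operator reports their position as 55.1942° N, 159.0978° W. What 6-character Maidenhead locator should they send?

Shift to the Maidenhead origin (180°W, 90°S): lon 20.9022, lat 145.1942.
Field (20°×10°, letters A–R): lon ⌊20.9022/20⌋ = 1 → B; lat ⌊145.1942/10⌋ = 14 → O.
Square (2°×1°, digits 0–9): lon ⌊0.9022/2⌋ = 0; lat ⌊5.1942/1⌋ = 5.
Subsquare (5′×2.5′, letters a–x): lon ⌊0.9022/0.0833333⌋ = 10 → k; lat ⌊0.1942/0.0416667⌋ = 4 → e.

BO05ke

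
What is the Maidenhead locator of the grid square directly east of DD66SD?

Longitude subsquare s = 18; +1 → 19 = t.
The latitude characters are unchanged.

DD66td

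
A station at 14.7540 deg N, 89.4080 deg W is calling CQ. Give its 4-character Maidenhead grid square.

EK54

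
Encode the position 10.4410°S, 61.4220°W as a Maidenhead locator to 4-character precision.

FH99

Offset from 180°W / 90°S: lon 118.58°, lat 79.56°.
Field: 118.58/20 → 5 → F, 79.56/10 → 7 → H; chars FH.
Square: 18.58/2 → 9, 9.56/1 → 9; chars 99.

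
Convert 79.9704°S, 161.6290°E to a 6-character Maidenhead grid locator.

Shift to the Maidenhead origin (180°W, 90°S): lon 341.6290, lat 10.0296.
Field: 341.6290/20 → 17 → R, 10.0296/10 → 1 → B; chars RB.
Square: 1.6290/2 → 0, 0.0296/1 → 0; chars 00.
Subsquare: 1.6290/0.0833333 → 19 → t, 0.0296/0.0416667 → 0 → a; chars ta.

RB00ta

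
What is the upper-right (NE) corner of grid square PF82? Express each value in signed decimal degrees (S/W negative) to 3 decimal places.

-37.000, 138.000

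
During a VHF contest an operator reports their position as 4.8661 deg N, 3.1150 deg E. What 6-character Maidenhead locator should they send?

Shift to the Maidenhead origin (180°W, 90°S): lon 183.1150, lat 94.8661.
Field: 183.1150/20 → 9 → J, 94.8661/10 → 9 → J; chars JJ.
Square: 3.1150/2 → 1, 4.8661/1 → 4; chars 14.
Subsquare: 1.1150/0.0833333 → 13 → n, 0.8661/0.0416667 → 20 → u; chars nu.

JJ14nu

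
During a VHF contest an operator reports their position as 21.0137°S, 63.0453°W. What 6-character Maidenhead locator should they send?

Shift to the Maidenhead origin (180°W, 90°S): lon 116.9547, lat 68.9863.
Field: 116.9547/20 → 5 → F, 68.9863/10 → 6 → G; chars FG.
Square: 16.9547/2 → 8, 8.9863/1 → 8; chars 88.
Subsquare: 0.9547/0.0833333 → 11 → l, 0.9863/0.0416667 → 23 → x; chars lx.

FG88lx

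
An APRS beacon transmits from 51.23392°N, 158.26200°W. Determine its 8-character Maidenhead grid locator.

Offset from 180°W / 90°S: lon 21.73800°, lat 141.23392°.
Field: 21.73800/20 → 1 → B, 141.23392/10 → 14 → O; chars BO.
Square: 1.73800/2 → 0, 1.23392/1 → 1; chars 01.
Subsquare: 1.73800/0.0833333 → 20 → u, 0.23392/0.0416667 → 5 → f; chars uf.
Extended square: 0.07133/0.00833333 → 8, 0.02559/0.00416667 → 6; chars 86.

BO01uf86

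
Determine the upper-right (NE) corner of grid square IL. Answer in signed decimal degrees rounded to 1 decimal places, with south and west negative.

Field I=8, L=11: +8·20° lon, +11·10° lat → SW at lon -20°, lat 20°.
Cell spans 20° lon × 10° lat. NE corner is SW corner plus one full cell.
latitude 30.0, longitude 0.0.

30.0, 0.0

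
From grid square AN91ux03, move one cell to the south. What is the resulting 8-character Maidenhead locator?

AN91ux02

Latitude extended square 3; −1 → 2.
The longitude characters are unchanged.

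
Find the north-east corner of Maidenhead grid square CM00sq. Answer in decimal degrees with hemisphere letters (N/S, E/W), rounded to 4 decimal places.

30.7083° N, 138.4167° W

Field C=2, M=12: +2·20° lon, +12·10° lat → SW at lon -140°, lat 30°.
Square 0, 0: +0·2° lon, +0·1° lat → SW at lon -140°, lat 30°.
Subsquare s=18, q=16: +18·0.0833333° lon, +16·0.0416667° lat → SW at lon -138.5°, lat 30.6667°.
Cell spans 0.0833333° lon × 0.0416667° lat. NE corner is SW corner plus one full cell.
latitude 30.7083° N, longitude 138.4167° W.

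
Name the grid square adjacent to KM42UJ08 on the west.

KM42tj98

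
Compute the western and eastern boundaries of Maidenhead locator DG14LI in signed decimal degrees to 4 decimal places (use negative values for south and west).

-117.0833, -117.0000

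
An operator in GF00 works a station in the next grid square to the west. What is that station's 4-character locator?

Longitude square 0; −1 → -1, wraps to 9, carry into field.
Longitude field G = 6; −1 → 5 = F.
The latitude characters are unchanged.

FF90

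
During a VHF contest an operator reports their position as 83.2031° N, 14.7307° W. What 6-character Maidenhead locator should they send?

IR23pe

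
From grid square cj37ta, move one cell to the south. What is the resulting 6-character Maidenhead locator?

CJ36tx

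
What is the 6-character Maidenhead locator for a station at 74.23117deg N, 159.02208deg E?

QQ94mf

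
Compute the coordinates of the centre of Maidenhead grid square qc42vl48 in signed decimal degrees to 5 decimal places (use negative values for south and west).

Field Q=16, C=2: +16·20° lon, +2·10° lat → SW at lon 140°, lat -70°.
Square 4, 2: +4·2° lon, +2·1° lat → SW at lon 148°, lat -68°.
Subsquare v=21, l=11: +21·0.0833333° lon, +11·0.0416667° lat → SW at lon 149.75°, lat -67.5417°.
Extended square 4, 8: +4·0.00833333° lon, +8·0.00416667° lat → SW at lon 149.783°, lat -67.5083°.
Cell spans 0.00833333° lon × 0.00416667° lat. Centre is SW corner plus half of each.
latitude -67.50625, longitude 149.78750.

-67.50625, 149.78750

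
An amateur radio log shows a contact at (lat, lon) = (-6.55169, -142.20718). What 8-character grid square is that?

Offset from 180°W / 90°S: lon 37.79282°, lat 83.44831°.
Field (20°×10°, letters A–R): lon ⌊37.79282/20⌋ = 1 → B; lat ⌊83.44831/10⌋ = 8 → I.
Square (2°×1°, digits 0–9): lon ⌊17.79282/2⌋ = 8; lat ⌊3.44831/1⌋ = 3.
Subsquare (5′×2.5′, letters a–x): lon ⌊1.79282/0.0833333⌋ = 21 → v; lat ⌊0.44831/0.0416667⌋ = 10 → k.
Extended square (30″×15″, digits 0–9): lon ⌊0.04282/0.00833333⌋ = 5; lat ⌊0.03164/0.00416667⌋ = 7.

BI83vk57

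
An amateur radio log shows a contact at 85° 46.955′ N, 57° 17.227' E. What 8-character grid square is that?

LR85ps47

Add 180° to longitude and 90° to latitude: 237.28712, 175.78258.
Field: 237.28712/20 → 11 → L, 175.78258/10 → 17 → R; chars LR.
Square: 17.28712/2 → 8, 5.78258/1 → 5; chars 85.
Subsquare: 1.28712/0.0833333 → 15 → p, 0.78258/0.0416667 → 18 → s; chars ps.
Extended square: 0.03712/0.00833333 → 4, 0.03258/0.00416667 → 7; chars 47.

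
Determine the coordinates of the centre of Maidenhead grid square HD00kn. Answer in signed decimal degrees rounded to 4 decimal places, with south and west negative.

Field H=7, D=3: +7·20° lon, +3·10° lat → SW at lon -40°, lat -60°.
Square 0, 0: +0·2° lon, +0·1° lat → SW at lon -40°, lat -60°.
Subsquare k=10, n=13: +10·0.0833333° lon, +13·0.0416667° lat → SW at lon -39.1667°, lat -59.4583°.
Cell spans 0.0833333° lon × 0.0416667° lat. Centre is SW corner plus half of each.
latitude -59.4375, longitude -39.1250.

-59.4375, -39.1250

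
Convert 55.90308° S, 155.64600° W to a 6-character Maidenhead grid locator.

Offset from 180°W / 90°S: lon 24.3540°, lat 34.0969°.
Field: 24.3540/20 → 1 → B, 34.0969/10 → 3 → D; chars BD.
Square: 4.3540/2 → 2, 4.0969/1 → 4; chars 24.
Subsquare: 0.3540/0.0833333 → 4 → e, 0.0969/0.0416667 → 2 → c; chars ec.

BD24ec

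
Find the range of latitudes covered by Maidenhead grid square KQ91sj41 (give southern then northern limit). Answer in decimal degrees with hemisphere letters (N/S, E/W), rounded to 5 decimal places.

71.37917° N, 71.38333° N

Field K=10, Q=16: +10·20° lon, +16·10° lat → SW at lon 20°, lat 70°.
Square 9, 1: +9·2° lon, +1·1° lat → SW at lon 38°, lat 71°.
Subsquare s=18, j=9: +18·0.0833333° lon, +9·0.0416667° lat → SW at lon 39.5°, lat 71.375°.
Extended square 4, 1: +4·0.00833333° lon, +1·0.00416667° lat → SW at lon 39.5333°, lat 71.3792°.
Cell spans 0.00833333° lon × 0.00416667° lat.
south 71.37917° N, north 71.38333° N.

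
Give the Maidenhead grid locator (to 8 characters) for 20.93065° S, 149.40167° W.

Offset from 180°W / 90°S: lon 30.59833°, lat 69.06935°.
Field: 30.59833/20 → 1 → B, 69.06935/10 → 6 → G; chars BG.
Square: 10.59833/2 → 5, 9.06935/1 → 9; chars 59.
Subsquare: 0.59833/0.0833333 → 7 → h, 0.06935/0.0416667 → 1 → b; chars hb.
Extended square: 0.01500/0.00833333 → 1, 0.02768/0.00416667 → 6; chars 16.

BG59hb16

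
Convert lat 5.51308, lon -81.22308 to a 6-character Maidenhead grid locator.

Shift to the Maidenhead origin (180°W, 90°S): lon 98.7769, lat 95.5131.
Field: lon ⌊98.7769/20⌋ = 4 → E; lat ⌊95.5131/10⌋ = 9 → J.
Square: lon ⌊18.7769/2⌋ = 9; lat ⌊5.5131/1⌋ = 5.
Subsquare: lon ⌊0.7769/0.0833333⌋ = 9 → j; lat ⌊0.5131/0.0416667⌋ = 12 → m.

EJ95jm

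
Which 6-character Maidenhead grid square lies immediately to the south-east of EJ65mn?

Longitude subsquare m = 12; +1 → 13 = n.
Latitude subsquare n = 13; −1 → 12 = m.

EJ65nm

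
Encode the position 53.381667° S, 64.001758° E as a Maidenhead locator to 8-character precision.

MD26ao08

Offset from 180°W / 90°S: lon 244.00176°, lat 36.61833°.
Field: lon ⌊244.00176/20⌋ = 12 → M; lat ⌊36.61833/10⌋ = 3 → D.
Square: lon ⌊4.00176/2⌋ = 2; lat ⌊6.61833/1⌋ = 6.
Subsquare: lon ⌊0.00176/0.0833333⌋ = 0 → a; lat ⌊0.61833/0.0416667⌋ = 14 → o.
Extended square: lon ⌊0.00176/0.00833333⌋ = 0; lat ⌊0.03500/0.00416667⌋ = 8.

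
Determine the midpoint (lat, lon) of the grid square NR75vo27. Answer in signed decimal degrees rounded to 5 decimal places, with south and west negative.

85.61458, 95.77083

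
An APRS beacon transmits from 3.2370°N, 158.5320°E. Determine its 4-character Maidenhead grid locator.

Add 180° to longitude and 90° to latitude: 338.53, 93.24.
Field: lon ⌊338.53/20⌋ = 16 → Q; lat ⌊93.24/10⌋ = 9 → J.
Square: lon ⌊18.53/2⌋ = 9; lat ⌊3.24/1⌋ = 3.

QJ93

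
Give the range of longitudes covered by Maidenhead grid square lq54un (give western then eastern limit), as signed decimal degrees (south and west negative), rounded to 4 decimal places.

51.6667, 51.7500

Field L=11, Q=16: +11·20° lon, +16·10° lat → SW at lon 40°, lat 70°.
Square 5, 4: +5·2° lon, +4·1° lat → SW at lon 50°, lat 74°.
Subsquare u=20, n=13: +20·0.0833333° lon, +13·0.0416667° lat → SW at lon 51.6667°, lat 74.5417°.
Cell spans 0.0833333° lon × 0.0416667° lat.
west 51.6667, east 51.7500.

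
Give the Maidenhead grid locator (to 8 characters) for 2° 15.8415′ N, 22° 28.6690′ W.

HJ82sg23

Offset from 180°W / 90°S: lon 157.52218°, lat 92.26403°.
Field: 157.52218/20 → 7 → H, 92.26403/10 → 9 → J; chars HJ.
Square: 17.52218/2 → 8, 2.26403/1 → 2; chars 82.
Subsquare: 1.52218/0.0833333 → 18 → s, 0.26403/0.0416667 → 6 → g; chars sg.
Extended square: 0.02218/0.00833333 → 2, 0.01403/0.00416667 → 3; chars 23.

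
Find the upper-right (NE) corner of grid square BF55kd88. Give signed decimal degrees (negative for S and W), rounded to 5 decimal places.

-34.83750, -149.09167

Field B=1, F=5: +1·20° lon, +5·10° lat → SW at lon -160°, lat -40°.
Square 5, 5: +5·2° lon, +5·1° lat → SW at lon -150°, lat -35°.
Subsquare k=10, d=3: +10·0.0833333° lon, +3·0.0416667° lat → SW at lon -149.167°, lat -34.875°.
Extended square 8, 8: +8·0.00833333° lon, +8·0.00416667° lat → SW at lon -149.1°, lat -34.8417°.
Cell spans 0.00833333° lon × 0.00416667° lat. NE corner is SW corner plus one full cell.
latitude -34.83750, longitude -149.09167.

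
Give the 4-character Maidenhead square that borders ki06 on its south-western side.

JI95

Longitude square 0; −1 → -1, wraps to 9, carry into field.
Longitude field K = 10; −1 → 9 = J.
Latitude square 6; −1 → 5.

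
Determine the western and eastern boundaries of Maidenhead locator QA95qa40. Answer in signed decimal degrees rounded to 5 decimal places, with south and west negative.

159.36667, 159.37500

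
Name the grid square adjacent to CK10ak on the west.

CK00xk

Longitude subsquare a = 0; −1 → -1, wraps to 23 = x, carry into square.
Longitude square 1; −1 → 0.
The latitude characters are unchanged.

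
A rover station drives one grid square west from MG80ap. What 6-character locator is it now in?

MG70xp

Longitude subsquare a = 0; −1 → -1, wraps to 23 = x, carry into square.
Longitude square 8; −1 → 7.
The latitude characters are unchanged.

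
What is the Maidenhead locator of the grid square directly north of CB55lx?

CB56la

Latitude subsquare x = 23; +1 → 24, wraps to 0 = a, carry into square.
Latitude square 5; +1 → 6.
The longitude characters are unchanged.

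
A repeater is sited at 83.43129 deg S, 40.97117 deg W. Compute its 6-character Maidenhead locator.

GA96mn

Add 180° to longitude and 90° to latitude: 139.0288, 6.5687.
Field: lon ⌊139.0288/20⌋ = 6 → G; lat ⌊6.5687/10⌋ = 0 → A.
Square: lon ⌊19.0288/2⌋ = 9; lat ⌊6.5687/1⌋ = 6.
Subsquare: lon ⌊1.0288/0.0833333⌋ = 12 → m; lat ⌊0.5687/0.0416667⌋ = 13 → n.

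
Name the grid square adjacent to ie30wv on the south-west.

Longitude subsquare w = 22; −1 → 21 = v.
Latitude subsquare v = 21; −1 → 20 = u.

IE30vu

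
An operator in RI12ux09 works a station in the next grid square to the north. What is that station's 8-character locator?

Latitude extended square 9; +1 → 10, wraps to 0, carry into subsquare.
Latitude subsquare x = 23; +1 → 24, wraps to 0 = a, carry into square.
Latitude square 2; +1 → 3.
The longitude characters are unchanged.

RI13ua00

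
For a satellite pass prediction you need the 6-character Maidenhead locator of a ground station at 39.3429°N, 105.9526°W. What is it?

DM79ai

Shift to the Maidenhead origin (180°W, 90°S): lon 74.0474, lat 129.3429.
Field: 74.0474/20 → 3 → D, 129.3429/10 → 12 → M; chars DM.
Square: 14.0474/2 → 7, 9.3429/1 → 9; chars 79.
Subsquare: 0.0474/0.0833333 → 0 → a, 0.3429/0.0416667 → 8 → i; chars ai.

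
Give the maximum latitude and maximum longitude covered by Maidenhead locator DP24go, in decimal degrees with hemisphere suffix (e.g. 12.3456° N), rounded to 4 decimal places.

64.6250° N, 115.4167° W

Field D=3, P=15: +3·20° lon, +15·10° lat → SW at lon -120°, lat 60°.
Square 2, 4: +2·2° lon, +4·1° lat → SW at lon -116°, lat 64°.
Subsquare g=6, o=14: +6·0.0833333° lon, +14·0.0416667° lat → SW at lon -115.5°, lat 64.5833°.
Cell spans 0.0833333° lon × 0.0416667° lat. NE corner is SW corner plus one full cell.
latitude 64.6250° N, longitude 115.4167° W.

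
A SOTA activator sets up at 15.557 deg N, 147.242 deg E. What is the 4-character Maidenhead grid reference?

Shift to the Maidenhead origin (180°W, 90°S): lon 327.24, lat 105.56.
Field: 327.24/20 → 16 → Q, 105.56/10 → 10 → K; chars QK.
Square: 7.24/2 → 3, 5.56/1 → 5; chars 35.

QK35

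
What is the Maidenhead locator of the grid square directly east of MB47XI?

MB57ai

Longitude subsquare x = 23; +1 → 24, wraps to 0 = a, carry into square.
Longitude square 4; +1 → 5.
The latitude characters are unchanged.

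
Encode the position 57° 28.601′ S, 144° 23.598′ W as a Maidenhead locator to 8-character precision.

Offset from 180°W / 90°S: lon 35.60670°, lat 32.52332°.
Field (20°×10°, letters A–R): lon ⌊35.60670/20⌋ = 1 → B; lat ⌊32.52332/10⌋ = 3 → D.
Square (2°×1°, digits 0–9): lon ⌊15.60670/2⌋ = 7; lat ⌊2.52332/1⌋ = 2.
Subsquare (5′×2.5′, letters a–x): lon ⌊1.60670/0.0833333⌋ = 19 → t; lat ⌊0.52332/0.0416667⌋ = 12 → m.
Extended square (30″×15″, digits 0–9): lon ⌊0.02337/0.00833333⌋ = 2; lat ⌊0.02332/0.00416667⌋ = 5.

BD72tm25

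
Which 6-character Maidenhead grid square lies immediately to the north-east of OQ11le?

OQ11mf

Longitude subsquare l = 11; +1 → 12 = m.
Latitude subsquare e = 4; +1 → 5 = f.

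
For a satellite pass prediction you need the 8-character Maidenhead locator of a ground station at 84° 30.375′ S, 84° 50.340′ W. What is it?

EA75nl98

Offset from 180°W / 90°S: lon 95.16100°, lat 5.49375°.
Field: 95.16100/20 → 4 → E, 5.49375/10 → 0 → A; chars EA.
Square: 15.16100/2 → 7, 5.49375/1 → 5; chars 75.
Subsquare: 1.16100/0.0833333 → 13 → n, 0.49375/0.0416667 → 11 → l; chars nl.
Extended square: 0.07767/0.00833333 → 9, 0.03542/0.00416667 → 8; chars 98.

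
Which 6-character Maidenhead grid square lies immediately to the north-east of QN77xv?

Longitude subsquare x = 23; +1 → 24, wraps to 0 = a, carry into square.
Longitude square 7; +1 → 8.
Latitude subsquare v = 21; +1 → 22 = w.

QN87aw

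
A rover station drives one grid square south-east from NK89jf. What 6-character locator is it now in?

Longitude subsquare j = 9; +1 → 10 = k.
Latitude subsquare f = 5; −1 → 4 = e.

NK89ke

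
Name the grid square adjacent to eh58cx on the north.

Latitude subsquare x = 23; +1 → 24, wraps to 0 = a, carry into square.
Latitude square 8; +1 → 9.
The longitude characters are unchanged.

EH59ca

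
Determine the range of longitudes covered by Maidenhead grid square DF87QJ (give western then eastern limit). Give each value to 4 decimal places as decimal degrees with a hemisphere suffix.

Field D=3, F=5: +3·20° lon, +5·10° lat → SW at lon -120°, lat -40°.
Square 8, 7: +8·2° lon, +7·1° lat → SW at lon -104°, lat -33°.
Subsquare q=16, j=9: +16·0.0833333° lon, +9·0.0416667° lat → SW at lon -102.667°, lat -32.625°.
Cell spans 0.0833333° lon × 0.0416667° lat.
west 102.6667° W, east 102.5833° W.

102.6667° W, 102.5833° W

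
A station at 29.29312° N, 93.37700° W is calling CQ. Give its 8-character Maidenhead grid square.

Shift to the Maidenhead origin (180°W, 90°S): lon 86.62300, lat 119.29312.
Field (20°×10°, letters A–R): 86.62300/20 → 4 → E, 119.29312/10 → 11 → L; chars EL.
Square (2°×1°, digits 0–9): 6.62300/2 → 3, 9.29312/1 → 9; chars 39.
Subsquare (5′×2.5′, letters a–x): 0.62300/0.0833333 → 7 → h, 0.29312/0.0416667 → 7 → h; chars hh.
Extended square (30″×15″, digits 0–9): 0.03967/0.00833333 → 4, 0.00145/0.00416667 → 0; chars 40.

EL39hh40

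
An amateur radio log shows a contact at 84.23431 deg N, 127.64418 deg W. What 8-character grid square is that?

Offset from 180°W / 90°S: lon 52.35582°, lat 174.23431°.
Field: lon ⌊52.35582/20⌋ = 2 → C; lat ⌊174.23431/10⌋ = 17 → R.
Square: lon ⌊12.35582/2⌋ = 6; lat ⌊4.23431/1⌋ = 4.
Subsquare: lon ⌊0.35582/0.0833333⌋ = 4 → e; lat ⌊0.23431/0.0416667⌋ = 5 → f.
Extended square: lon ⌊0.02249/0.00833333⌋ = 2; lat ⌊0.02598/0.00416667⌋ = 6.

CR64ef26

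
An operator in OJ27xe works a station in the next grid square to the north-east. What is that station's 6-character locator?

OJ37af

Longitude subsquare x = 23; +1 → 24, wraps to 0 = a, carry into square.
Longitude square 2; +1 → 3.
Latitude subsquare e = 4; +1 → 5 = f.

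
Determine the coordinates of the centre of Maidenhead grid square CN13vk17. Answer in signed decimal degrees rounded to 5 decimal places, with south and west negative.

Field C=2, N=13: +2·20° lon, +13·10° lat → SW at lon -140°, lat 40°.
Square 1, 3: +1·2° lon, +3·1° lat → SW at lon -138°, lat 43°.
Subsquare v=21, k=10: +21·0.0833333° lon, +10·0.0416667° lat → SW at lon -136.25°, lat 43.4167°.
Extended square 1, 7: +1·0.00833333° lon, +7·0.00416667° lat → SW at lon -136.242°, lat 43.4458°.
Cell spans 0.00833333° lon × 0.00416667° lat. Centre is SW corner plus half of each.
latitude 43.44792, longitude -136.23750.

43.44792, -136.23750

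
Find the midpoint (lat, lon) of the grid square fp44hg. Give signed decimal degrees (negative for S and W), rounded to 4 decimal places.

Field F=5, P=15: +5·20° lon, +15·10° lat → SW at lon -80°, lat 60°.
Square 4, 4: +4·2° lon, +4·1° lat → SW at lon -72°, lat 64°.
Subsquare h=7, g=6: +7·0.0833333° lon, +6·0.0416667° lat → SW at lon -71.4167°, lat 64.25°.
Cell spans 0.0833333° lon × 0.0416667° lat. Centre is SW corner plus half of each.
latitude 64.2708, longitude -71.3750.

64.2708, -71.3750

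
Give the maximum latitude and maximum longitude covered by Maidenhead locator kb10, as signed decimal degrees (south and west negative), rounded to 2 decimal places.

-79.00, 24.00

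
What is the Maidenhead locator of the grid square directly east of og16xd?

OG26ad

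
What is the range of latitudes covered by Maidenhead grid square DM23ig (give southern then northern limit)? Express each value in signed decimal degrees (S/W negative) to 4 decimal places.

Field D=3, M=12: +3·20° lon, +12·10° lat → SW at lon -120°, lat 30°.
Square 2, 3: +2·2° lon, +3·1° lat → SW at lon -116°, lat 33°.
Subsquare i=8, g=6: +8·0.0833333° lon, +6·0.0416667° lat → SW at lon -115.333°, lat 33.25°.
Cell spans 0.0833333° lon × 0.0416667° lat.
south 33.2500, north 33.2917.

33.2500, 33.2917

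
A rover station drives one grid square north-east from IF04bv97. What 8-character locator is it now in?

IF04cv08

Longitude extended square 9; +1 → 10, wraps to 0, carry into subsquare.
Longitude subsquare b = 1; +1 → 2 = c.
Latitude extended square 7; +1 → 8.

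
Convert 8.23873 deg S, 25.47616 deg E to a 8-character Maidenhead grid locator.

KI21rs72

Shift to the Maidenhead origin (180°W, 90°S): lon 205.47616, lat 81.76127.
Field: lon ⌊205.47616/20⌋ = 10 → K; lat ⌊81.76127/10⌋ = 8 → I.
Square: lon ⌊5.47616/2⌋ = 2; lat ⌊1.76127/1⌋ = 1.
Subsquare: lon ⌊1.47616/0.0833333⌋ = 17 → r; lat ⌊0.76127/0.0416667⌋ = 18 → s.
Extended square: lon ⌊0.05949/0.00833333⌋ = 7; lat ⌊0.01127/0.00416667⌋ = 2.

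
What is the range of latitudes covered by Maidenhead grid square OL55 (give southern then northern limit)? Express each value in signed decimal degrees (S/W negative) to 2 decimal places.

25.00, 26.00

Field O=14, L=11: +14·20° lon, +11·10° lat → SW at lon 100°, lat 20°.
Square 5, 5: +5·2° lon, +5·1° lat → SW at lon 110°, lat 25°.
Cell spans 2° lon × 1° lat.
south 25.00, north 26.00.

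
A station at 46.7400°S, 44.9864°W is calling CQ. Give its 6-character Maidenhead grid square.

Add 180° to longitude and 90° to latitude: 135.0136, 43.2600.
Field: lon ⌊135.0136/20⌋ = 6 → G; lat ⌊43.2600/10⌋ = 4 → E.
Square: lon ⌊15.0136/2⌋ = 7; lat ⌊3.2600/1⌋ = 3.
Subsquare: lon ⌊1.0136/0.0833333⌋ = 12 → m; lat ⌊0.2600/0.0416667⌋ = 6 → g.

GE73mg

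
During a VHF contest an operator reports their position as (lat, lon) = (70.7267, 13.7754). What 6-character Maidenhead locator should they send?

JQ60vr

Add 180° to longitude and 90° to latitude: 193.7754, 160.7267.
Field: lon ⌊193.7754/20⌋ = 9 → J; lat ⌊160.7267/10⌋ = 16 → Q.
Square: lon ⌊13.7754/2⌋ = 6; lat ⌊0.7267/1⌋ = 0.
Subsquare: lon ⌊1.7754/0.0833333⌋ = 21 → v; lat ⌊0.7267/0.0416667⌋ = 17 → r.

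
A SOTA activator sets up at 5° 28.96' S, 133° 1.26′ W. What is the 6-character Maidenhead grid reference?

Shift to the Maidenhead origin (180°W, 90°S): lon 46.9790, lat 84.5173.
Field (20°×10°, letters A–R): 46.9790/20 → 2 → C, 84.5173/10 → 8 → I; chars CI.
Square (2°×1°, digits 0–9): 6.9790/2 → 3, 4.5173/1 → 4; chars 34.
Subsquare (5′×2.5′, letters a–x): 0.9790/0.0833333 → 11 → l, 0.5173/0.0416667 → 12 → m; chars lm.

CI34lm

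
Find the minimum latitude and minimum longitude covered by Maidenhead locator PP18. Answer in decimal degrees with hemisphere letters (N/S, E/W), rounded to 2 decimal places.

68.00° N, 122.00° E

Field P=15, P=15: +15·20° lon, +15·10° lat → SW at lon 120°, lat 60°.
Square 1, 8: +1·2° lon, +8·1° lat → SW at lon 122°, lat 68°.
latitude 68.00° N, longitude 122.00° E.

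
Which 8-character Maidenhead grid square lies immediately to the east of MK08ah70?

MK08ah80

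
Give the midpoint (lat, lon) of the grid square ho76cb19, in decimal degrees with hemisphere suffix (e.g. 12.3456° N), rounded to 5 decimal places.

Field H=7, O=14: +7·20° lon, +14·10° lat → SW at lon -40°, lat 50°.
Square 7, 6: +7·2° lon, +6·1° lat → SW at lon -26°, lat 56°.
Subsquare c=2, b=1: +2·0.0833333° lon, +1·0.0416667° lat → SW at lon -25.8333°, lat 56.0417°.
Extended square 1, 9: +1·0.00833333° lon, +9·0.00416667° lat → SW at lon -25.825°, lat 56.0792°.
Cell spans 0.00833333° lon × 0.00416667° lat. Centre is SW corner plus half of each.
latitude 56.08125° N, longitude 25.82083° W.

56.08125° N, 25.82083° W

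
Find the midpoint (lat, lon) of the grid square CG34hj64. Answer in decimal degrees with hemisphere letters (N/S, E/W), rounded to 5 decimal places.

25.60625° S, 133.36250° W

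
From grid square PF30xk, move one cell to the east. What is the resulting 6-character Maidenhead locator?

PF40ak

Longitude subsquare x = 23; +1 → 24, wraps to 0 = a, carry into square.
Longitude square 3; +1 → 4.
The latitude characters are unchanged.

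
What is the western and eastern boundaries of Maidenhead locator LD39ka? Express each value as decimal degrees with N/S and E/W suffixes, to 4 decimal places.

Field L=11, D=3: +11·20° lon, +3·10° lat → SW at lon 40°, lat -60°.
Square 3, 9: +3·2° lon, +9·1° lat → SW at lon 46°, lat -51°.
Subsquare k=10, a=0: +10·0.0833333° lon, +0·0.0416667° lat → SW at lon 46.8333°, lat -51°.
Cell spans 0.0833333° lon × 0.0416667° lat.
west 46.8333° E, east 46.9167° E.

46.8333° E, 46.9167° E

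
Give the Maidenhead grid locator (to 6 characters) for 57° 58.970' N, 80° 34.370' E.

NO07gx

Add 180° to longitude and 90° to latitude: 260.5728, 147.9828.
Field: lon ⌊260.5728/20⌋ = 13 → N; lat ⌊147.9828/10⌋ = 14 → O.
Square: lon ⌊0.5728/2⌋ = 0; lat ⌊7.9828/1⌋ = 7.
Subsquare: lon ⌊0.5728/0.0833333⌋ = 6 → g; lat ⌊0.9828/0.0416667⌋ = 23 → x.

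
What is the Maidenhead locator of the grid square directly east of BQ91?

Longitude square 9; +1 → 10, wraps to 0, carry into field.
Longitude field B = 1; +1 → 2 = C.
The latitude characters are unchanged.

CQ01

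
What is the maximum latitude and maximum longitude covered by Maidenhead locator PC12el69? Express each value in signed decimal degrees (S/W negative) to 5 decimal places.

-67.50000, 122.39167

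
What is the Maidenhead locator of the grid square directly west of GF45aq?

GF35xq

Longitude subsquare a = 0; −1 → -1, wraps to 23 = x, carry into square.
Longitude square 4; −1 → 3.
The latitude characters are unchanged.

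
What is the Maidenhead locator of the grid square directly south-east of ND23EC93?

ND23fc02

Longitude extended square 9; +1 → 10, wraps to 0, carry into subsquare.
Longitude subsquare e = 4; +1 → 5 = f.
Latitude extended square 3; −1 → 2.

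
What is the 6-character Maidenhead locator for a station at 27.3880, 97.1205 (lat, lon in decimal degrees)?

Shift to the Maidenhead origin (180°W, 90°S): lon 277.1205, lat 117.3880.
Field: 277.1205/20 → 13 → N, 117.3880/10 → 11 → L; chars NL.
Square: 17.1205/2 → 8, 7.3880/1 → 7; chars 87.
Subsquare: 1.1205/0.0833333 → 13 → n, 0.3880/0.0416667 → 9 → j; chars nj.

NL87nj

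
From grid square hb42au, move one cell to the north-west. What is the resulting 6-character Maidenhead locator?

HB32xv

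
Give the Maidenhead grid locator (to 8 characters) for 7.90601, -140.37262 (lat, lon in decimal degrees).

Add 180° to longitude and 90° to latitude: 39.62738, 97.90601.
Field (20°×10°, letters A–R): lon ⌊39.62738/20⌋ = 1 → B; lat ⌊97.90601/10⌋ = 9 → J.
Square (2°×1°, digits 0–9): lon ⌊19.62738/2⌋ = 9; lat ⌊7.90601/1⌋ = 7.
Subsquare (5′×2.5′, letters a–x): lon ⌊1.62738/0.0833333⌋ = 19 → t; lat ⌊0.90601/0.0416667⌋ = 21 → v.
Extended square (30″×15″, digits 0–9): lon ⌊0.04405/0.00833333⌋ = 5; lat ⌊0.03101/0.00416667⌋ = 7.

BJ97tv57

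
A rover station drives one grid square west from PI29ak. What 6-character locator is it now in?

PI19xk

Longitude subsquare a = 0; −1 → -1, wraps to 23 = x, carry into square.
Longitude square 2; −1 → 1.
The latitude characters are unchanged.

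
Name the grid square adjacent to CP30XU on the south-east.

CP40at

Longitude subsquare x = 23; +1 → 24, wraps to 0 = a, carry into square.
Longitude square 3; +1 → 4.
Latitude subsquare u = 20; −1 → 19 = t.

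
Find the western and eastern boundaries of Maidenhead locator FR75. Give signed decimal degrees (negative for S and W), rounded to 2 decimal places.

Field F=5, R=17: +5·20° lon, +17·10° lat → SW at lon -80°, lat 80°.
Square 7, 5: +7·2° lon, +5·1° lat → SW at lon -66°, lat 85°.
Cell spans 2° lon × 1° lat.
west -66.00, east -64.00.

-66.00, -64.00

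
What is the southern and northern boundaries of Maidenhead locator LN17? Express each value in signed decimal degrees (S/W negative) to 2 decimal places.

47.00, 48.00

Field L=11, N=13: +11·20° lon, +13·10° lat → SW at lon 40°, lat 40°.
Square 1, 7: +1·2° lon, +7·1° lat → SW at lon 42°, lat 47°.
Cell spans 2° lon × 1° lat.
south 47.00, north 48.00.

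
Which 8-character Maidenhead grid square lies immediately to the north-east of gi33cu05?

Longitude extended square 0; +1 → 1.
Latitude extended square 5; +1 → 6.

GI33cu16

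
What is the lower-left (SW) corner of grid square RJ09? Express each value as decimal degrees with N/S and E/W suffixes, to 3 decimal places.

Field R=17, J=9: +17·20° lon, +9·10° lat → SW at lon 160°, lat 0°.
Square 0, 9: +0·2° lon, +9·1° lat → SW at lon 160°, lat 9°.
latitude 9.000° N, longitude 160.000° E.

9.000° N, 160.000° E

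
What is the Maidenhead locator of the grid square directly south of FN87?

Latitude square 7; −1 → 6.
The longitude characters are unchanged.

FN86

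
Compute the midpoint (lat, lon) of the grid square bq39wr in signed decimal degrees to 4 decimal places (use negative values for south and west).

79.7292, -152.1250

Field B=1, Q=16: +1·20° lon, +16·10° lat → SW at lon -160°, lat 70°.
Square 3, 9: +3·2° lon, +9·1° lat → SW at lon -154°, lat 79°.
Subsquare w=22, r=17: +22·0.0833333° lon, +17·0.0416667° lat → SW at lon -152.167°, lat 79.7083°.
Cell spans 0.0833333° lon × 0.0416667° lat. Centre is SW corner plus half of each.
latitude 79.7292, longitude -152.1250.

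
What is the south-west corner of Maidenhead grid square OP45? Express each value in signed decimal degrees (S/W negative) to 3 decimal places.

Field O=14, P=15: +14·20° lon, +15·10° lat → SW at lon 100°, lat 60°.
Square 4, 5: +4·2° lon, +5·1° lat → SW at lon 108°, lat 65°.
latitude 65.000, longitude 108.000.

65.000, 108.000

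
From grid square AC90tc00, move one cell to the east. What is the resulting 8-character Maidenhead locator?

AC90tc10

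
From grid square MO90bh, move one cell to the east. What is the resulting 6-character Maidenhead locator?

Longitude subsquare b = 1; +1 → 2 = c.
The latitude characters are unchanged.

MO90ch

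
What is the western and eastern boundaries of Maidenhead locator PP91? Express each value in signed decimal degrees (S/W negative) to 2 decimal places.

138.00, 140.00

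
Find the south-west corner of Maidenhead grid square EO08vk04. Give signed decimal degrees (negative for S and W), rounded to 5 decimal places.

58.43333, -98.25000

Field E=4, O=14: +4·20° lon, +14·10° lat → SW at lon -100°, lat 50°.
Square 0, 8: +0·2° lon, +8·1° lat → SW at lon -100°, lat 58°.
Subsquare v=21, k=10: +21·0.0833333° lon, +10·0.0416667° lat → SW at lon -98.25°, lat 58.4167°.
Extended square 0, 4: +0·0.00833333° lon, +4·0.00416667° lat → SW at lon -98.25°, lat 58.4333°.
latitude 58.43333, longitude -98.25000.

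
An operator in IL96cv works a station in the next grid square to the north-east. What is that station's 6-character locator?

IL96dw

Longitude subsquare c = 2; +1 → 3 = d.
Latitude subsquare v = 21; +1 → 22 = w.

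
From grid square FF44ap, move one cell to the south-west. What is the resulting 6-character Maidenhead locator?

Longitude subsquare a = 0; −1 → -1, wraps to 23 = x, carry into square.
Longitude square 4; −1 → 3.
Latitude subsquare p = 15; −1 → 14 = o.

FF34xo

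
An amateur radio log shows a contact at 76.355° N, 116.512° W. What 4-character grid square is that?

DQ16

Offset from 180°W / 90°S: lon 63.49°, lat 166.36°.
Field: lon ⌊63.49/20⌋ = 3 → D; lat ⌊166.36/10⌋ = 16 → Q.
Square: lon ⌊3.49/2⌋ = 1; lat ⌊6.36/1⌋ = 6.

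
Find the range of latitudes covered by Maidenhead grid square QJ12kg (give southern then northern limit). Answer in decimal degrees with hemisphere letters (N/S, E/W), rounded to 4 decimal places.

2.2500° N, 2.2917° N

Field Q=16, J=9: +16·20° lon, +9·10° lat → SW at lon 140°, lat 0°.
Square 1, 2: +1·2° lon, +2·1° lat → SW at lon 142°, lat 2°.
Subsquare k=10, g=6: +10·0.0833333° lon, +6·0.0416667° lat → SW at lon 142.833°, lat 2.25°.
Cell spans 0.0833333° lon × 0.0416667° lat.
south 2.2500° N, north 2.2917° N.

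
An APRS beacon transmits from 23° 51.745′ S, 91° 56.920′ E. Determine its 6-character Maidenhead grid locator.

NG56xd

Shift to the Maidenhead origin (180°W, 90°S): lon 271.9487, lat 66.1376.
Field: 271.9487/20 → 13 → N, 66.1376/10 → 6 → G; chars NG.
Square: 11.9487/2 → 5, 6.1376/1 → 6; chars 56.
Subsquare: 1.9487/0.0833333 → 23 → x, 0.1376/0.0416667 → 3 → d; chars xd.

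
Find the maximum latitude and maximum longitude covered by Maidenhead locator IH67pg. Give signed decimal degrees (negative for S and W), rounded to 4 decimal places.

-12.7083, -6.6667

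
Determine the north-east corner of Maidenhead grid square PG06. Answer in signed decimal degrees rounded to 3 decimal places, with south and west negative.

-23.000, 122.000

Field P=15, G=6: +15·20° lon, +6·10° lat → SW at lon 120°, lat -30°.
Square 0, 6: +0·2° lon, +6·1° lat → SW at lon 120°, lat -24°.
Cell spans 2° lon × 1° lat. NE corner is SW corner plus one full cell.
latitude -23.000, longitude 122.000.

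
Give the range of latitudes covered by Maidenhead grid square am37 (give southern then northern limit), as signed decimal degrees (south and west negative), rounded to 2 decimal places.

Field A=0, M=12: +0·20° lon, +12·10° lat → SW at lon -180°, lat 30°.
Square 3, 7: +3·2° lon, +7·1° lat → SW at lon -174°, lat 37°.
Cell spans 2° lon × 1° lat.
south 37.00, north 38.00.

37.00, 38.00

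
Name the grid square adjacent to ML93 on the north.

Latitude square 3; +1 → 4.
The longitude characters are unchanged.

ML94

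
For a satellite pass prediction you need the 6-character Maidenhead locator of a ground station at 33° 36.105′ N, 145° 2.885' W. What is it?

BM73lo

Add 180° to longitude and 90° to latitude: 34.9519, 123.6018.
Field: lon ⌊34.9519/20⌋ = 1 → B; lat ⌊123.6018/10⌋ = 12 → M.
Square: lon ⌊14.9519/2⌋ = 7; lat ⌊3.6018/1⌋ = 3.
Subsquare: lon ⌊0.9519/0.0833333⌋ = 11 → l; lat ⌊0.6018/0.0416667⌋ = 14 → o.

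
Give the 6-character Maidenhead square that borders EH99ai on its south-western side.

EH89xh

Longitude subsquare a = 0; −1 → -1, wraps to 23 = x, carry into square.
Longitude square 9; −1 → 8.
Latitude subsquare i = 8; −1 → 7 = h.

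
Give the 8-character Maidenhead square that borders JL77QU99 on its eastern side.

JL77ru09

Longitude extended square 9; +1 → 10, wraps to 0, carry into subsquare.
Longitude subsquare q = 16; +1 → 17 = r.
The latitude characters are unchanged.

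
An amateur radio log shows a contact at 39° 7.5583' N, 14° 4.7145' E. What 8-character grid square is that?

JM79ad90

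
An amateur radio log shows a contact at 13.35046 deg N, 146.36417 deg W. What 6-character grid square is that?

BK63ti

Shift to the Maidenhead origin (180°W, 90°S): lon 33.6358, lat 103.3505.
Field (20°×10°, letters A–R): lon ⌊33.6358/20⌋ = 1 → B; lat ⌊103.3505/10⌋ = 10 → K.
Square (2°×1°, digits 0–9): lon ⌊13.6358/2⌋ = 6; lat ⌊3.3505/1⌋ = 3.
Subsquare (5′×2.5′, letters a–x): lon ⌊1.6358/0.0833333⌋ = 19 → t; lat ⌊0.3505/0.0416667⌋ = 8 → i.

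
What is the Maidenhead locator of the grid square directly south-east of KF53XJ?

KF63ai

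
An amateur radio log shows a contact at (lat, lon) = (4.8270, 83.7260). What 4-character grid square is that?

NJ14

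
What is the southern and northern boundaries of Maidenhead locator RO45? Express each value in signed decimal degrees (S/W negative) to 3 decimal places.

Field R=17, O=14: +17·20° lon, +14·10° lat → SW at lon 160°, lat 50°.
Square 4, 5: +4·2° lon, +5·1° lat → SW at lon 168°, lat 55°.
Cell spans 2° lon × 1° lat.
south 55.000, north 56.000.

55.000, 56.000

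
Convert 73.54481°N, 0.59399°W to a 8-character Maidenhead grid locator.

IQ93qn80

Shift to the Maidenhead origin (180°W, 90°S): lon 179.40601, lat 163.54481.
Field (20°×10°, letters A–R): 179.40601/20 → 8 → I, 163.54481/10 → 16 → Q; chars IQ.
Square (2°×1°, digits 0–9): 19.40601/2 → 9, 3.54481/1 → 3; chars 93.
Subsquare (5′×2.5′, letters a–x): 1.40601/0.0833333 → 16 → q, 0.54481/0.0416667 → 13 → n; chars qn.
Extended square (30″×15″, digits 0–9): 0.07268/0.00833333 → 8, 0.00314/0.00416667 → 0; chars 80.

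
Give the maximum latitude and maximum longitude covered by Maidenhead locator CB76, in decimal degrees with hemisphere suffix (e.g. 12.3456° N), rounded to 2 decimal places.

73.00° S, 124.00° W

Field C=2, B=1: +2·20° lon, +1·10° lat → SW at lon -140°, lat -80°.
Square 7, 6: +7·2° lon, +6·1° lat → SW at lon -126°, lat -74°.
Cell spans 2° lon × 1° lat. NE corner is SW corner plus one full cell.
latitude 73.00° S, longitude 124.00° W.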